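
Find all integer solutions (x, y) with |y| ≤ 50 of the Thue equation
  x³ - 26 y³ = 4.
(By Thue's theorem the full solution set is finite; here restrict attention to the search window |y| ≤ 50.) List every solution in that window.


The equation is x³ - 26y³ = 4. For fixed y, x³ = 26·y³ + 4, so a solution requires the RHS to be a perfect cube.
Strategy: iterate y from -50 to 50, compute RHS = 26·y³ + 4, and check whether it is a (positive or negative) perfect cube.
Check small values of y:
  y = 0: RHS = 4 is not a perfect cube.
  y = 1: RHS = 30 is not a perfect cube.
  y = -1: RHS = -22 is not a perfect cube.
  y = 2: RHS = 212 is not a perfect cube.
  y = -2: RHS = -204 is not a perfect cube.
  y = 3: RHS = 706 is not a perfect cube.
  y = -3: RHS = -698 is not a perfect cube.
Continuing the search up to |y| = 50 finds no solutions either.
No (x, y) in the scanned range satisfies the equation.

No integer solutions with |y| ≤ 50.


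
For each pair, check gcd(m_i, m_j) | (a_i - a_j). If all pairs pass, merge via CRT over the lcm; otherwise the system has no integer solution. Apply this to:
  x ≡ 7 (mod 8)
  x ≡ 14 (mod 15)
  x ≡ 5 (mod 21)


Moduli 8, 15, 21 are not pairwise coprime, so CRT works modulo lcm(m_i) when all pairwise compatibility conditions hold.
Pairwise compatibility: gcd(m_i, m_j) must divide a_i - a_j for every pair.
Merge one congruence at a time:
  Start: x ≡ 7 (mod 8).
  Combine with x ≡ 14 (mod 15): gcd(8, 15) = 1; 14 - 7 = 7, which IS divisible by 1, so compatible.
    Write x = 7 + 8·t and substitute into x ≡ 14 (mod 15): 8·t ≡ 14 − 7 = 7 (mod 15).
    The inverse of 8 mod 15 is 2 (since 8·2 = 16 = 1·15 + 1), so t ≡ 2·7 = 14 ≡ 14 (mod 15).
    Then x = 7 + 8·14 = 119, valid modulo lcm(8, 15) = 120: x ≡ 119 (mod 120).
  Combine with x ≡ 5 (mod 21): gcd(120, 21) = 3; 5 - 119 = -114, which IS divisible by 3, so compatible.
    Write x = 119 + 120·t and substitute into x ≡ 5 (mod 21): 120·t ≡ 5 − 119 = -114 (mod 21).
    Divide the congruence (and modulus) by g = 3: 40·t ≡ -38 (mod 7).
    Reduce coefficients mod 7: 5·t ≡ 4 (mod 7).
    The inverse of 5 mod 7 is 3 (since 5·3 = 15 = 2·7 + 1), so t ≡ 3·4 = 12 ≡ 5 (mod 7).
    Then x = 119 + 120·5 = 719, valid modulo lcm(120, 21) = 840: x ≡ 719 (mod 840).
Verify: 719 mod 8 = 7, 719 mod 15 = 14, 719 mod 21 = 5.

x ≡ 719 (mod 840).


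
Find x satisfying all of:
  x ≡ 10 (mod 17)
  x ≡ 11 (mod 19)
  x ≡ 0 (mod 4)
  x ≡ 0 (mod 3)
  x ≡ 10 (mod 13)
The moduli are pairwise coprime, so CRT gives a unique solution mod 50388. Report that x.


Product of moduli M = 17 · 19 · 4 · 3 · 13 = 50388.
Merge one congruence at a time:
  Start: x ≡ 10 (mod 17).
  Combine with x ≡ 11 (mod 19); new modulus lcm = 323.
    Write x = 10 + 17·t and substitute into x ≡ 11 (mod 19): 17·t ≡ 11 − 10 = 1 (mod 19).
    The inverse of 17 mod 19 is 9 (since 17·9 = 153 = 8·19 + 1), so t ≡ 9·1 = 9 ≡ 9 (mod 19).
    Then x = 10 + 17·9 = 163, valid modulo lcm(17, 19) = 323: x ≡ 163 (mod 323).
  Combine with x ≡ 0 (mod 4); new modulus lcm = 1292.
    Write x = 163 + 323·t and substitute into x ≡ 0 (mod 4): 323·t ≡ 0 − 163 = -163 (mod 4).
    Reduce coefficients mod 4: 3·t ≡ 1 (mod 4).
    The inverse of 3 mod 4 is 3 (since 3·3 = 9 = 2·4 + 1), so t ≡ 3·1 = 3 ≡ 3 (mod 4).
    Then x = 163 + 323·3 = 1132, valid modulo lcm(323, 4) = 1292: x ≡ 1132 (mod 1292).
  Combine with x ≡ 0 (mod 3); new modulus lcm = 3876.
    Write x = 1132 + 1292·t and substitute into x ≡ 0 (mod 3): 1292·t ≡ 0 − 1132 = -1132 (mod 3).
    Reduce coefficients mod 3: 2·t ≡ 2 (mod 3).
    The inverse of 2 mod 3 is 2 (since 2·2 = 4 = 1·3 + 1), so t ≡ 2·2 = 4 ≡ 1 (mod 3).
    Then x = 1132 + 1292·1 = 2424, valid modulo lcm(1292, 3) = 3876: x ≡ 2424 (mod 3876).
  Combine with x ≡ 10 (mod 13); new modulus lcm = 50388.
    Write x = 2424 + 3876·t and substitute into x ≡ 10 (mod 13): 3876·t ≡ 10 − 2424 = -2414 (mod 13).
    Reduce coefficients mod 13: 2·t ≡ 4 (mod 13).
    The inverse of 2 mod 13 is 7 (since 2·7 = 14 = 1·13 + 1), so t ≡ 7·4 = 28 ≡ 2 (mod 13).
    Then x = 2424 + 3876·2 = 10176, valid modulo lcm(3876, 13) = 50388: x ≡ 10176 (mod 50388).
Verify against each original: 10176 mod 17 = 10, 10176 mod 19 = 11, 10176 mod 4 = 0, 10176 mod 3 = 0, 10176 mod 13 = 10.

x ≡ 10176 (mod 50388).


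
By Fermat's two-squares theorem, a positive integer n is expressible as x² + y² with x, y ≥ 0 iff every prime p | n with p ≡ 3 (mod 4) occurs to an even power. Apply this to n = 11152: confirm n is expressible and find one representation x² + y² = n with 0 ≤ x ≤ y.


Step 1: Factor n = 11152 = 2^4 · 17 · 41.
Step 2: Check the mod-4 condition on each prime factor: 2 = 2 (special); 17 ≡ 1 (mod 4), exponent 1; 41 ≡ 1 (mod 4), exponent 1.
All primes ≡ 3 (mod 4) appear to even exponent (or don't appear), so by the two-squares theorem n IS expressible as a sum of two squares.
Step 3: Build a representation. Group n = k² · m with k = 4 and m = 17 · 41 = 697 (a product of primes ≡ 1 (mod 4)); a representation of m scales to one of n via (k·x)² + (k·y)² = k²(x² + y²). Each prime p ≡ 1 (mod 4) is itself a sum of two squares; find a² by testing p − a² for a perfect square:
  17: 17 − 1² = 16 = 4² ⇒ 17 = 1² + 4².
  41: 41 − 1² = 40, 41 − 2² = 37, 41 − 3² = 32, 41 − 4² = 25 = 5² ⇒ 41 = 4² + 5².
  Combine using the Brahmagupta–Fibonacci identity (a² + b²)(c² + d²) = (ac − bd)² + (ad + bc)² = (ac + bd)² + (ad − bc)²:
  17 · 41 = 697: from (1² + 4²)(4² + 5²), take (1·4 − 4·5, 1·5 + 4·4) = (4 − 20, 5 + 16) = (-16, 21); dropping signs (only squares matter) gives (16, 21); check 16² + 21² = 256 + 441 = 697 ✓.
  Scale by k = 4: (4·16, 4·21) = (64, 84).
Step 4: Order so x ≤ y and verify: 64² + 84² = 4096 + 7056 = 11152 = n. ✓

n = 11152 = 64² + 84² (one valid representation with x ≤ y).


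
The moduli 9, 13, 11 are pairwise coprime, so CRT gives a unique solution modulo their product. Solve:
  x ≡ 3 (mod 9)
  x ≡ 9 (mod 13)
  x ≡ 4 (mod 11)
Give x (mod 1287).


Moduli 9, 13, 11 are pairwise coprime; by CRT there is a unique solution modulo M = 9 · 13 · 11 = 1287.
Solve pairwise, accumulating the modulus:
  Start with x ≡ 3 (mod 9).
  Combine with x ≡ 9 (mod 13): since gcd(9, 13) = 1, we get a unique residue mod 117.
    Write x = 3 + 9·t and substitute into x ≡ 9 (mod 13): 9·t ≡ 9 − 3 = 6 (mod 13).
    The inverse of 9 mod 13 is 3 (since 9·3 = 27 = 2·13 + 1), so t ≡ 3·6 = 18 ≡ 5 (mod 13).
    Then x = 3 + 9·5 = 48, valid modulo lcm(9, 13) = 117: x ≡ 48 (mod 117).
  Combine with x ≡ 4 (mod 11): since gcd(117, 11) = 1, we get a unique residue mod 1287.
    Write x = 48 + 117·t and substitute into x ≡ 4 (mod 11): 117·t ≡ 4 − 48 = -44 (mod 11).
    Reduce coefficients mod 11: 7·t ≡ 0 (mod 11).
    The inverse of 7 mod 11 is 8 (since 7·8 = 56 = 5·11 + 1), so t ≡ 8·0 = 0 ≡ 0 (mod 11).
    Then x = 48 + 117·0 = 48, valid modulo lcm(117, 11) = 1287: x ≡ 48 (mod 1287).
Verify: 48 mod 9 = 3 ✓, 48 mod 13 = 9 ✓, 48 mod 11 = 4 ✓.

x ≡ 48 (mod 1287).


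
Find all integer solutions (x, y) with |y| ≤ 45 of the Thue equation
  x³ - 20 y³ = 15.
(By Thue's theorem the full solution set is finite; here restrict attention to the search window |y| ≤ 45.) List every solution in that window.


The equation is x³ - 20y³ = 15. For fixed y, x³ = 20·y³ + 15, so a solution requires the RHS to be a perfect cube.
Strategy: iterate y from -45 to 45, compute RHS = 20·y³ + 15, and check whether it is a (positive or negative) perfect cube.
Check small values of y:
  y = 0: RHS = 15 is not a perfect cube.
  y = 1: RHS = 35 is not a perfect cube.
  y = -1: RHS = -5 is not a perfect cube.
  y = 2: RHS = 175 is not a perfect cube.
  y = -2: RHS = -145 is not a perfect cube.
  y = 3: RHS = 555 is not a perfect cube.
  y = -3: RHS = -525 is not a perfect cube.
Continuing the search up to |y| = 45 finds no solutions either.
No (x, y) in the scanned range satisfies the equation.

No integer solutions with |y| ≤ 45.


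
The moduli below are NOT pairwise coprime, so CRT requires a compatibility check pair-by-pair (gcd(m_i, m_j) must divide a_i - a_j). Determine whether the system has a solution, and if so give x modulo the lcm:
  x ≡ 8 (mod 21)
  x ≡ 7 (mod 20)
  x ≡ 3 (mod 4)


Moduli 21, 20, 4 are not pairwise coprime, so CRT works modulo lcm(m_i) when all pairwise compatibility conditions hold.
Pairwise compatibility: gcd(m_i, m_j) must divide a_i - a_j for every pair.
Merge one congruence at a time:
  Start: x ≡ 8 (mod 21).
  Combine with x ≡ 7 (mod 20): gcd(21, 20) = 1; 7 - 8 = -1, which IS divisible by 1, so compatible.
    Write x = 8 + 21·t and substitute into x ≡ 7 (mod 20): 21·t ≡ 7 − 8 = -1 (mod 20).
    Reduce coefficients mod 20: 1·t ≡ 19 (mod 20).
    So t ≡ 19 (mod 20).
    Then x = 8 + 21·19 = 407, valid modulo lcm(21, 20) = 420: x ≡ 407 (mod 420).
  Combine with x ≡ 3 (mod 4): gcd(420, 4) = 4; 3 - 407 = -404, which IS divisible by 4, so compatible.
    Write x = 407 + 420·t and substitute into x ≡ 3 (mod 4): 420·t ≡ 3 − 407 = -404 (mod 4).
    Divide the congruence (and modulus) by g = 4: 105·t ≡ -101 (mod 1).
    Modulo 1 every t works; take t = 0.
    Then x = 407 + 420·0 = 407, valid modulo lcm(420, 4) = 420: x ≡ 407 (mod 420).
Verify: 407 mod 21 = 8, 407 mod 20 = 7, 407 mod 4 = 3.

x ≡ 407 (mod 420).


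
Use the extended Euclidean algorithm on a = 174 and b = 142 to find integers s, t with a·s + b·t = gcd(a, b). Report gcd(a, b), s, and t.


Euclidean algorithm on (174, 142) — divide until remainder is 0:
  174 = 1 · 142 + 32
  142 = 4 · 32 + 14
  32 = 2 · 14 + 4
  14 = 3 · 4 + 2
  4 = 2 · 2 + 0
gcd(174, 142) = 2.
Track Bezout coefficients alongside the remainders: start with r₀ = 174 = a·1 + b·0 (s = 1, t = 0) and r₁ = 142 = a·0 + b·1 (s = 0, t = 1); each new remainder r_{k+1} = r_{k-1} − q_k·r_k inherits s_{k+1} = s_{k-1} − q_k·s_k, t_{k+1} = t_{k-1} − q_k·t_k, so r_k = a·s_k + b·t_k at every step:
  q = 1: r = 32, s = 1 − 1·0 = 1, t = 0 − 1·1 = -1  (check: 174·1 + 142·(-1) = 32)
  q = 4: r = 14, s = 0 − 4·1 = -4, t = 1 − 4·(-1) = 5  (check: 174·(-4) + 142·5 = 14)
  q = 2: r = 4, s = 1 − 2·(-4) = 9, t = -1 − 2·5 = -11  (check: 174·9 + 142·(-11) = 4)
  q = 3: r = 2, s = -4 − 3·9 = -31, t = 5 − 3·(-11) = 38  (check: 174·(-31) + 142·38 = 2)
The row with r = 2 (the gcd) gives the Bezout coefficients s = -31, t = 38.
Result: 174 · (-31) + 142 · (38) = 2.

gcd(174, 142) = 2; s = -31, t = 38 (check: 174·(-31) + 142·38 = 2).


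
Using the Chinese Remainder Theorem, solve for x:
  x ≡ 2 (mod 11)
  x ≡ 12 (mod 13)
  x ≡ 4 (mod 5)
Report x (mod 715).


Moduli 11, 13, 5 are pairwise coprime; by CRT there is a unique solution modulo M = 11 · 13 · 5 = 715.
Solve pairwise, accumulating the modulus:
  Start with x ≡ 2 (mod 11).
  Combine with x ≡ 12 (mod 13): since gcd(11, 13) = 1, we get a unique residue mod 143.
    Write x = 2 + 11·t and substitute into x ≡ 12 (mod 13): 11·t ≡ 12 − 2 = 10 (mod 13).
    The inverse of 11 mod 13 is 6 (since 11·6 = 66 = 5·13 + 1), so t ≡ 6·10 = 60 ≡ 8 (mod 13).
    Then x = 2 + 11·8 = 90, valid modulo lcm(11, 13) = 143: x ≡ 90 (mod 143).
  Combine with x ≡ 4 (mod 5): since gcd(143, 5) = 1, we get a unique residue mod 715.
    Write x = 90 + 143·t and substitute into x ≡ 4 (mod 5): 143·t ≡ 4 − 90 = -86 (mod 5).
    Reduce coefficients mod 5: 3·t ≡ 4 (mod 5).
    The inverse of 3 mod 5 is 2 (since 3·2 = 6 = 1·5 + 1), so t ≡ 2·4 = 8 ≡ 3 (mod 5).
    Then x = 90 + 143·3 = 519, valid modulo lcm(143, 5) = 715: x ≡ 519 (mod 715).
Verify: 519 mod 11 = 2 ✓, 519 mod 13 = 12 ✓, 519 mod 5 = 4 ✓.

x ≡ 519 (mod 715).


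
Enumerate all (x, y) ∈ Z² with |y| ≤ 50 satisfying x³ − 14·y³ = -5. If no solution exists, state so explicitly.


The equation is x³ - 14y³ = -5. For fixed y, x³ = 14·y³ − 5, so a solution requires the RHS to be a perfect cube.
Strategy: iterate y from -50 to 50, compute RHS = 14·y³ − 5, and check whether it is a (positive or negative) perfect cube.
Check small values of y:
  y = 0: RHS = -5 is not a perfect cube.
  y = 1: RHS = 9 is not a perfect cube.
  y = -1: RHS = -19 is not a perfect cube.
  y = 2: RHS = 107 is not a perfect cube.
  y = -2: RHS = -117 is not a perfect cube.
  y = 3: RHS = 373 is not a perfect cube.
  y = -3: RHS = -383 is not a perfect cube.
Continuing the search up to |y| = 50 finds no solutions either.
No (x, y) in the scanned range satisfies the equation.

No integer solutions with |y| ≤ 50.


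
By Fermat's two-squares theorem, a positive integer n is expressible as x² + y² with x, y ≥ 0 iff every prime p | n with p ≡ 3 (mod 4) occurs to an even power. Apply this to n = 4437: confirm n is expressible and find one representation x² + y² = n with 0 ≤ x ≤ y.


Step 1: Factor n = 4437 = 3^2 · 17 · 29.
Step 2: Check the mod-4 condition on each prime factor: 3 ≡ 3 (mod 4), exponent 2 (must be even); 17 ≡ 1 (mod 4), exponent 1; 29 ≡ 1 (mod 4), exponent 1.
All primes ≡ 3 (mod 4) appear to even exponent (or don't appear), so by the two-squares theorem n IS expressible as a sum of two squares.
Step 3: Build a representation. Group n = k² · m with k = 3 and m = 17 · 29 = 493 (a product of primes ≡ 1 (mod 4)); a representation of m scales to one of n via (k·x)² + (k·y)² = k²(x² + y²). Each prime p ≡ 1 (mod 4) is itself a sum of two squares; find a² by testing p − a² for a perfect square:
  17: 17 − 1² = 16 = 4² ⇒ 17 = 1² + 4².
  29: 29 − 1² = 28, 29 − 2² = 25 = 5² ⇒ 29 = 2² + 5².
  Combine using the Brahmagupta–Fibonacci identity (a² + b²)(c² + d²) = (ac − bd)² + (ad + bc)² = (ac + bd)² + (ad − bc)²:
  17 · 29 = 493: from (1² + 4²)(2² + 5²), take (1·2 − 4·5, 1·5 + 4·2) = (2 − 20, 5 + 8) = (-18, 13); dropping signs (only squares matter) gives (18, 13); check 18² + 13² = 324 + 169 = 493 ✓.
  Scale by k = 3: (3·18, 3·13) = (54, 39).
Step 4: Order so x ≤ y and verify: 39² + 54² = 1521 + 2916 = 4437 = n. ✓

n = 4437 = 39² + 54² (one valid representation with x ≤ y).


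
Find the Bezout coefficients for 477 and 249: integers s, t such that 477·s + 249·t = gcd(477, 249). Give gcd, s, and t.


Euclidean algorithm on (477, 249) — divide until remainder is 0:
  477 = 1 · 249 + 228
  249 = 1 · 228 + 21
  228 = 10 · 21 + 18
  21 = 1 · 18 + 3
  18 = 6 · 3 + 0
gcd(477, 249) = 3.
Track Bezout coefficients alongside the remainders: start with r₀ = 477 = a·1 + b·0 (s = 1, t = 0) and r₁ = 249 = a·0 + b·1 (s = 0, t = 1); each new remainder r_{k+1} = r_{k-1} − q_k·r_k inherits s_{k+1} = s_{k-1} − q_k·s_k, t_{k+1} = t_{k-1} − q_k·t_k, so r_k = a·s_k + b·t_k at every step:
  q = 1: r = 228, s = 1 − 1·0 = 1, t = 0 − 1·1 = -1  (check: 477·1 + 249·(-1) = 228)
  q = 1: r = 21, s = 0 − 1·1 = -1, t = 1 − 1·(-1) = 2  (check: 477·(-1) + 249·2 = 21)
  q = 10: r = 18, s = 1 − 10·(-1) = 11, t = -1 − 10·2 = -21  (check: 477·11 + 249·(-21) = 18)
  q = 1: r = 3, s = -1 − 1·11 = -12, t = 2 − 1·(-21) = 23  (check: 477·(-12) + 249·23 = 3)
The row with r = 3 (the gcd) gives the Bezout coefficients s = -12, t = 23.
Result: 477 · (-12) + 249 · (23) = 3.

gcd(477, 249) = 3; s = -12, t = 23 (check: 477·(-12) + 249·23 = 3).


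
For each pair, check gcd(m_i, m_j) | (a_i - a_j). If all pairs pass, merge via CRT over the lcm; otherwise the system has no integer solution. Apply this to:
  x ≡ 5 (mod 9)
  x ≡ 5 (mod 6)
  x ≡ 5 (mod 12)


Moduli 9, 6, 12 are not pairwise coprime, so CRT works modulo lcm(m_i) when all pairwise compatibility conditions hold.
Pairwise compatibility: gcd(m_i, m_j) must divide a_i - a_j for every pair.
Merge one congruence at a time:
  Start: x ≡ 5 (mod 9).
  Combine with x ≡ 5 (mod 6): gcd(9, 6) = 3; 5 - 5 = 0, which IS divisible by 3, so compatible.
    Write x = 5 + 9·t and substitute into x ≡ 5 (mod 6): 9·t ≡ 5 − 5 = 0 (mod 6).
    Divide the congruence (and modulus) by g = 3: 3·t ≡ 0 (mod 2).
    Reduce coefficients mod 2: 1·t ≡ 0 (mod 2).
    So t ≡ 0 (mod 2).
    Then x = 5 + 9·0 = 5, valid modulo lcm(9, 6) = 18: x ≡ 5 (mod 18).
  Combine with x ≡ 5 (mod 12): gcd(18, 12) = 6; 5 - 5 = 0, which IS divisible by 6, so compatible.
    Write x = 5 + 18·t and substitute into x ≡ 5 (mod 12): 18·t ≡ 5 − 5 = 0 (mod 12).
    Divide the congruence (and modulus) by g = 6: 3·t ≡ 0 (mod 2).
    Reduce coefficients mod 2: 1·t ≡ 0 (mod 2).
    So t ≡ 0 (mod 2).
    Then x = 5 + 18·0 = 5, valid modulo lcm(18, 12) = 36: x ≡ 5 (mod 36).
Verify: 5 mod 9 = 5, 5 mod 6 = 5, 5 mod 12 = 5.

x ≡ 5 (mod 36).


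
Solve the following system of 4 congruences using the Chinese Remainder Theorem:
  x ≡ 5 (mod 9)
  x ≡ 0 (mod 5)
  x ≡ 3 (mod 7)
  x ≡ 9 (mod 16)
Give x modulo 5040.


Product of moduli M = 9 · 5 · 7 · 16 = 5040.
Merge one congruence at a time:
  Start: x ≡ 5 (mod 9).
  Combine with x ≡ 0 (mod 5); new modulus lcm = 45.
    Write x = 5 + 9·t and substitute into x ≡ 0 (mod 5): 9·t ≡ 0 − 5 = -5 (mod 5).
    Reduce coefficients mod 5: 4·t ≡ 0 (mod 5).
    The inverse of 4 mod 5 is 4 (since 4·4 = 16 = 3·5 + 1), so t ≡ 4·0 = 0 ≡ 0 (mod 5).
    Then x = 5 + 9·0 = 5, valid modulo lcm(9, 5) = 45: x ≡ 5 (mod 45).
  Combine with x ≡ 3 (mod 7); new modulus lcm = 315.
    Write x = 5 + 45·t and substitute into x ≡ 3 (mod 7): 45·t ≡ 3 − 5 = -2 (mod 7).
    Reduce coefficients mod 7: 3·t ≡ 5 (mod 7).
    The inverse of 3 mod 7 is 5 (since 3·5 = 15 = 2·7 + 1), so t ≡ 5·5 = 25 ≡ 4 (mod 7).
    Then x = 5 + 45·4 = 185, valid modulo lcm(45, 7) = 315: x ≡ 185 (mod 315).
  Combine with x ≡ 9 (mod 16); new modulus lcm = 5040.
    Write x = 185 + 315·t and substitute into x ≡ 9 (mod 16): 315·t ≡ 9 − 185 = -176 (mod 16).
    Reduce coefficients mod 16: 11·t ≡ 0 (mod 16).
    The inverse of 11 mod 16 is 3 (since 11·3 = 33 = 2·16 + 1), so t ≡ 3·0 = 0 ≡ 0 (mod 16).
    Then x = 185 + 315·0 = 185, valid modulo lcm(315, 16) = 5040: x ≡ 185 (mod 5040).
Verify against each original: 185 mod 9 = 5, 185 mod 5 = 0, 185 mod 7 = 3, 185 mod 16 = 9.

x ≡ 185 (mod 5040).


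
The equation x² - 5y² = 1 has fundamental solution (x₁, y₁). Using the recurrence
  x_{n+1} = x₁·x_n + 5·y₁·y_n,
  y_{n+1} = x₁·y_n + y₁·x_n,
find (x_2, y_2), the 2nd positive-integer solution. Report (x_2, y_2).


Step 1: Find the fundamental solution (x₁, y₁) of x² - 5y² = 1.
  Expand √5 as a continued fraction. a₀ = ⌊√5⌋ = 2; iterate m_{k+1} = d_k·a_k − m_k, d_{k+1} = (5 − m_{k+1}²)/d_k, a_{k+1} = ⌊(a₀ + m_{k+1})/d_{k+1}⌋ (starting m₀ = 0, d₀ = 1), with convergents p_k = a_k·p_{k-1} + p_{k-2}, q_k = a_k·q_{k-1} + q_{k-2} (p₋₁ = 1, q₋₁ = 0):
  k = 0: a₀ = 2; p₀/q₀ = 2/1; p₀² − 5·q₀² = 4 − 5 = -1.
  k = 1: m = 2, d = 1, a = ⌊(2 + 2)/1⌋ = 4; p/q = (4·2 + 1)/(4·1 + 0) = 9/4; p² − 5·q² = 81 − 80 = 1.
  The first convergent with p² − 5·q² = 1 gives the fundamental solution (x₁, y₁) = (9, 4).
Step 2: Apply the recurrence (x_{n+1}, y_{n+1}) = (x₁x_n + 5y₁y_n, x₁y_n + y₁x_n) repeatedly.
  From (x_1, y_1) = (9, 4): x_2 = 9·9 + 5·4·4 = 161; y_2 = 9·4 + 4·9 = 72.
Step 3: Verify x_2² - 5·y_2² = 25921 - 25920 = 1 (should be 1). ✓

(x_1, y_1) = (9, 4); (x_2, y_2) = (161, 72).


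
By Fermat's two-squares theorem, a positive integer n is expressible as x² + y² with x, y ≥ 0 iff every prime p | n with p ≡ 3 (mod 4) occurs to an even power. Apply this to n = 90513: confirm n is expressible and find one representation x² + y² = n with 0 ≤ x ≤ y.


Step 1: Factor n = 90513 = 3^2 · 89 · 113.
Step 2: Check the mod-4 condition on each prime factor: 3 ≡ 3 (mod 4), exponent 2 (must be even); 89 ≡ 1 (mod 4), exponent 1; 113 ≡ 1 (mod 4), exponent 1.
All primes ≡ 3 (mod 4) appear to even exponent (or don't appear), so by the two-squares theorem n IS expressible as a sum of two squares.
Step 3: Build a representation. Group n = k² · m with k = 3 and m = 89 · 113 = 10057 (a product of primes ≡ 1 (mod 4)); a representation of m scales to one of n via (k·x)² + (k·y)² = k²(x² + y²). Each prime p ≡ 1 (mod 4) is itself a sum of two squares; find a² by testing p − a² for a perfect square:
  89: 89 − 1² = 88, 89 − 2² = 85, 89 − 3² = 80, 89 − 4² = 73, 89 − 5² = 64 = 8² ⇒ 89 = 5² + 8².
  113: 113 − 1² = 112, 113 − 2² = 109, 113 − 3² = 104, 113 − 4² = 97, 113 − 5² = 88, 113 − 6² = 77, 113 − 7² = 64 = 8² ⇒ 113 = 7² + 8².
  Combine using the Brahmagupta–Fibonacci identity (a² + b²)(c² + d²) = (ac − bd)² + (ad + bc)² = (ac + bd)² + (ad − bc)²:
  89 · 113 = 10057: from (5² + 8²)(7² + 8²), take (5·7 − 8·8, 5·8 + 8·7) = (35 − 64, 40 + 56) = (-29, 96); dropping signs (only squares matter) gives (29, 96); check 29² + 96² = 841 + 9216 = 10057 ✓.
  Scale by k = 3: (3·29, 3·96) = (87, 288).
Step 4: Order so x ≤ y and verify: 87² + 288² = 7569 + 82944 = 90513 = n. ✓

n = 90513 = 87² + 288² (one valid representation with x ≤ y).


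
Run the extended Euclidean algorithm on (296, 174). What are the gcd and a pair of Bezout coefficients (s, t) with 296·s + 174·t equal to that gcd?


Euclidean algorithm on (296, 174) — divide until remainder is 0:
  296 = 1 · 174 + 122
  174 = 1 · 122 + 52
  122 = 2 · 52 + 18
  52 = 2 · 18 + 16
  18 = 1 · 16 + 2
  16 = 8 · 2 + 0
gcd(296, 174) = 2.
Track Bezout coefficients alongside the remainders: start with r₀ = 296 = a·1 + b·0 (s = 1, t = 0) and r₁ = 174 = a·0 + b·1 (s = 0, t = 1); each new remainder r_{k+1} = r_{k-1} − q_k·r_k inherits s_{k+1} = s_{k-1} − q_k·s_k, t_{k+1} = t_{k-1} − q_k·t_k, so r_k = a·s_k + b·t_k at every step:
  q = 1: r = 122, s = 1 − 1·0 = 1, t = 0 − 1·1 = -1  (check: 296·1 + 174·(-1) = 122)
  q = 1: r = 52, s = 0 − 1·1 = -1, t = 1 − 1·(-1) = 2  (check: 296·(-1) + 174·2 = 52)
  q = 2: r = 18, s = 1 − 2·(-1) = 3, t = -1 − 2·2 = -5  (check: 296·3 + 174·(-5) = 18)
  q = 2: r = 16, s = -1 − 2·3 = -7, t = 2 − 2·(-5) = 12  (check: 296·(-7) + 174·12 = 16)
  q = 1: r = 2, s = 3 − 1·(-7) = 10, t = -5 − 1·12 = -17  (check: 296·10 + 174·(-17) = 2)
The row with r = 2 (the gcd) gives the Bezout coefficients s = 10, t = -17.
Result: 296 · (10) + 174 · (-17) = 2.

gcd(296, 174) = 2; s = 10, t = -17 (check: 296·10 + 174·(-17) = 2).


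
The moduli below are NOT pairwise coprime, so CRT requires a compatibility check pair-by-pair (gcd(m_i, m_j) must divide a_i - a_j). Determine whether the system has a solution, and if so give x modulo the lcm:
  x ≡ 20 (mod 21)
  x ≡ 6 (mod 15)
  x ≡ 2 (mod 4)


Moduli 21, 15, 4 are not pairwise coprime, so CRT works modulo lcm(m_i) when all pairwise compatibility conditions hold.
Pairwise compatibility: gcd(m_i, m_j) must divide a_i - a_j for every pair.
Merge one congruence at a time:
  Start: x ≡ 20 (mod 21).
  Combine with x ≡ 6 (mod 15): gcd(21, 15) = 3, and 6 - 20 = -14 is NOT divisible by 3.
    ⇒ system is inconsistent (no integer solution).

No solution (the system is inconsistent).


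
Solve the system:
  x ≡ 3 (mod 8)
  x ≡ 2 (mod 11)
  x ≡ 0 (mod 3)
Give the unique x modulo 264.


Moduli 8, 11, 3 are pairwise coprime; by CRT there is a unique solution modulo M = 8 · 11 · 3 = 264.
Solve pairwise, accumulating the modulus:
  Start with x ≡ 3 (mod 8).
  Combine with x ≡ 2 (mod 11): since gcd(8, 11) = 1, we get a unique residue mod 88.
    Write x = 3 + 8·t and substitute into x ≡ 2 (mod 11): 8·t ≡ 2 − 3 = -1 (mod 11).
    Reduce coefficients mod 11: 8·t ≡ 10 (mod 11).
    The inverse of 8 mod 11 is 7 (since 8·7 = 56 = 5·11 + 1), so t ≡ 7·10 = 70 ≡ 4 (mod 11).
    Then x = 3 + 8·4 = 35, valid modulo lcm(8, 11) = 88: x ≡ 35 (mod 88).
  Combine with x ≡ 0 (mod 3): since gcd(88, 3) = 1, we get a unique residue mod 264.
    Write x = 35 + 88·t and substitute into x ≡ 0 (mod 3): 88·t ≡ 0 − 35 = -35 (mod 3).
    Reduce coefficients mod 3: 1·t ≡ 1 (mod 3).
    So t ≡ 1 (mod 3).
    Then x = 35 + 88·1 = 123, valid modulo lcm(88, 3) = 264: x ≡ 123 (mod 264).
Verify: 123 mod 8 = 3 ✓, 123 mod 11 = 2 ✓, 123 mod 3 = 0 ✓.

x ≡ 123 (mod 264).


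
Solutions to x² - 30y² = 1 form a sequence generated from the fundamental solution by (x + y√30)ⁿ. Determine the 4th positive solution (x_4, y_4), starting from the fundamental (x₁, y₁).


Step 1: Find the fundamental solution (x₁, y₁) of x² - 30y² = 1.
  Expand √30 as a continued fraction. a₀ = ⌊√30⌋ = 5; iterate m_{k+1} = d_k·a_k − m_k, d_{k+1} = (30 − m_{k+1}²)/d_k, a_{k+1} = ⌊(a₀ + m_{k+1})/d_{k+1}⌋ (starting m₀ = 0, d₀ = 1), with convergents p_k = a_k·p_{k-1} + p_{k-2}, q_k = a_k·q_{k-1} + q_{k-2} (p₋₁ = 1, q₋₁ = 0):
  k = 0: a₀ = 5; p₀/q₀ = 5/1; p₀² − 30·q₀² = 25 − 30 = -5.
  k = 1: m = 5, d = 5, a = ⌊(5 + 5)/5⌋ = 2; p/q = (2·5 + 1)/(2·1 + 0) = 11/2; p² − 30·q² = 121 − 120 = 1.
  The first convergent with p² − 30·q² = 1 gives the fundamental solution (x₁, y₁) = (11, 2).
Step 2: Apply the recurrence (x_{n+1}, y_{n+1}) = (x₁x_n + 30y₁y_n, x₁y_n + y₁x_n) repeatedly.
  From (x_1, y_1) = (11, 2): x_2 = 11·11 + 30·2·2 = 241; y_2 = 11·2 + 2·11 = 44.
  From (x_2, y_2) = (241, 44): x_3 = 11·241 + 30·2·44 = 5291; y_3 = 11·44 + 2·241 = 966.
  From (x_3, y_3) = (5291, 966): x_4 = 11·5291 + 30·2·966 = 116161; y_4 = 11·966 + 2·5291 = 21208.
Step 3: Verify x_4² - 30·y_4² = 13493377921 - 13493377920 = 1 (should be 1). ✓

(x_1, y_1) = (11, 2); (x_4, y_4) = (116161, 21208).


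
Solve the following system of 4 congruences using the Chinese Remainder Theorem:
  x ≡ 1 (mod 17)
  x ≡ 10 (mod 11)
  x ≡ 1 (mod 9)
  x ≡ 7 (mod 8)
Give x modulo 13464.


Product of moduli M = 17 · 11 · 9 · 8 = 13464.
Merge one congruence at a time:
  Start: x ≡ 1 (mod 17).
  Combine with x ≡ 10 (mod 11); new modulus lcm = 187.
    Write x = 1 + 17·t and substitute into x ≡ 10 (mod 11): 17·t ≡ 10 − 1 = 9 (mod 11).
    Reduce coefficients mod 11: 6·t ≡ 9 (mod 11).
    The inverse of 6 mod 11 is 2 (since 6·2 = 12 = 1·11 + 1), so t ≡ 2·9 = 18 ≡ 7 (mod 11).
    Then x = 1 + 17·7 = 120, valid modulo lcm(17, 11) = 187: x ≡ 120 (mod 187).
  Combine with x ≡ 1 (mod 9); new modulus lcm = 1683.
    Write x = 120 + 187·t and substitute into x ≡ 1 (mod 9): 187·t ≡ 1 − 120 = -119 (mod 9).
    Reduce coefficients mod 9: 7·t ≡ 7 (mod 9).
    The inverse of 7 mod 9 is 4 (since 7·4 = 28 = 3·9 + 1), so t ≡ 4·7 = 28 ≡ 1 (mod 9).
    Then x = 120 + 187·1 = 307, valid modulo lcm(187, 9) = 1683: x ≡ 307 (mod 1683).
  Combine with x ≡ 7 (mod 8); new modulus lcm = 13464.
    Write x = 307 + 1683·t and substitute into x ≡ 7 (mod 8): 1683·t ≡ 7 − 307 = -300 (mod 8).
    Reduce coefficients mod 8: 3·t ≡ 4 (mod 8).
    The inverse of 3 mod 8 is 3 (since 3·3 = 9 = 1·8 + 1), so t ≡ 3·4 = 12 ≡ 4 (mod 8).
    Then x = 307 + 1683·4 = 7039, valid modulo lcm(1683, 8) = 13464: x ≡ 7039 (mod 13464).
Verify against each original: 7039 mod 17 = 1, 7039 mod 11 = 10, 7039 mod 9 = 1, 7039 mod 8 = 7.

x ≡ 7039 (mod 13464).


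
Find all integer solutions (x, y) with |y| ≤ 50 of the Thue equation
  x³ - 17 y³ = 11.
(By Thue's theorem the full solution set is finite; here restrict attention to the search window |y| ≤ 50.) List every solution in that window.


The equation is x³ - 17y³ = 11. For fixed y, x³ = 17·y³ + 11, so a solution requires the RHS to be a perfect cube.
Strategy: iterate y from -50 to 50, compute RHS = 17·y³ + 11, and check whether it is a (positive or negative) perfect cube.
Check small values of y:
  y = 0: RHS = 11 is not a perfect cube.
  y = 1: RHS = 28 is not a perfect cube.
  y = -1: RHS = -6 is not a perfect cube.
  y = 2: RHS = 147 is not a perfect cube.
  y = -2: RHS = -125 = (-5)³ ⇒ x = -5 works.
  y = 3: RHS = 470 is not a perfect cube.
  y = -3: RHS = -448 is not a perfect cube.
Continuing the search up to |y| = 50 finds no further solutions beyond those listed.
Collected solutions: (-5, -2).

Solutions (with |y| ≤ 50): (-5, -2).


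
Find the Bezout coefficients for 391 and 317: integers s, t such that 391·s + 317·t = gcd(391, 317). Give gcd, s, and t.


Euclidean algorithm on (391, 317) — divide until remainder is 0:
  391 = 1 · 317 + 74
  317 = 4 · 74 + 21
  74 = 3 · 21 + 11
  21 = 1 · 11 + 10
  11 = 1 · 10 + 1
  10 = 10 · 1 + 0
gcd(391, 317) = 1.
Track Bezout coefficients alongside the remainders: start with r₀ = 391 = a·1 + b·0 (s = 1, t = 0) and r₁ = 317 = a·0 + b·1 (s = 0, t = 1); each new remainder r_{k+1} = r_{k-1} − q_k·r_k inherits s_{k+1} = s_{k-1} − q_k·s_k, t_{k+1} = t_{k-1} − q_k·t_k, so r_k = a·s_k + b·t_k at every step:
  q = 1: r = 74, s = 1 − 1·0 = 1, t = 0 − 1·1 = -1  (check: 391·1 + 317·(-1) = 74)
  q = 4: r = 21, s = 0 − 4·1 = -4, t = 1 − 4·(-1) = 5  (check: 391·(-4) + 317·5 = 21)
  q = 3: r = 11, s = 1 − 3·(-4) = 13, t = -1 − 3·5 = -16  (check: 391·13 + 317·(-16) = 11)
  q = 1: r = 10, s = -4 − 1·13 = -17, t = 5 − 1·(-16) = 21  (check: 391·(-17) + 317·21 = 10)
  q = 1: r = 1, s = 13 − 1·(-17) = 30, t = -16 − 1·21 = -37  (check: 391·30 + 317·(-37) = 1)
The row with r = 1 (the gcd) gives the Bezout coefficients s = 30, t = -37.
Result: 391 · (30) + 317 · (-37) = 1.

gcd(391, 317) = 1; s = 30, t = -37 (check: 391·30 + 317·(-37) = 1).


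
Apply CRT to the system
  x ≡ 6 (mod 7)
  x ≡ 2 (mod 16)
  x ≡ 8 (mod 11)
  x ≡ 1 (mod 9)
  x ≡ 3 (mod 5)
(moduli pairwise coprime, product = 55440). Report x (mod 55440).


Product of moduli M = 7 · 16 · 11 · 9 · 5 = 55440.
Merge one congruence at a time:
  Start: x ≡ 6 (mod 7).
  Combine with x ≡ 2 (mod 16); new modulus lcm = 112.
    Write x = 6 + 7·t and substitute into x ≡ 2 (mod 16): 7·t ≡ 2 − 6 = -4 (mod 16).
    Reduce coefficients mod 16: 7·t ≡ 12 (mod 16).
    The inverse of 7 mod 16 is 7 (since 7·7 = 49 = 3·16 + 1), so t ≡ 7·12 = 84 ≡ 4 (mod 16).
    Then x = 6 + 7·4 = 34, valid modulo lcm(7, 16) = 112: x ≡ 34 (mod 112).
  Combine with x ≡ 8 (mod 11); new modulus lcm = 1232.
    Write x = 34 + 112·t and substitute into x ≡ 8 (mod 11): 112·t ≡ 8 − 34 = -26 (mod 11).
    Reduce coefficients mod 11: 2·t ≡ 7 (mod 11).
    The inverse of 2 mod 11 is 6 (since 2·6 = 12 = 1·11 + 1), so t ≡ 6·7 = 42 ≡ 9 (mod 11).
    Then x = 34 + 112·9 = 1042, valid modulo lcm(112, 11) = 1232: x ≡ 1042 (mod 1232).
  Combine with x ≡ 1 (mod 9); new modulus lcm = 11088.
    Write x = 1042 + 1232·t and substitute into x ≡ 1 (mod 9): 1232·t ≡ 1 − 1042 = -1041 (mod 9).
    Reduce coefficients mod 9: 8·t ≡ 3 (mod 9).
    The inverse of 8 mod 9 is 8 (since 8·8 = 64 = 7·9 + 1), so t ≡ 8·3 = 24 ≡ 6 (mod 9).
    Then x = 1042 + 1232·6 = 8434, valid modulo lcm(1232, 9) = 11088: x ≡ 8434 (mod 11088).
  Combine with x ≡ 3 (mod 5); new modulus lcm = 55440.
    Write x = 8434 + 11088·t and substitute into x ≡ 3 (mod 5): 11088·t ≡ 3 − 8434 = -8431 (mod 5).
    Reduce coefficients mod 5: 3·t ≡ 4 (mod 5).
    The inverse of 3 mod 5 is 2 (since 3·2 = 6 = 1·5 + 1), so t ≡ 2·4 = 8 ≡ 3 (mod 5).
    Then x = 8434 + 11088·3 = 41698, valid modulo lcm(11088, 5) = 55440: x ≡ 41698 (mod 55440).
Verify against each original: 41698 mod 7 = 6, 41698 mod 16 = 2, 41698 mod 11 = 8, 41698 mod 9 = 1, 41698 mod 5 = 3.

x ≡ 41698 (mod 55440).


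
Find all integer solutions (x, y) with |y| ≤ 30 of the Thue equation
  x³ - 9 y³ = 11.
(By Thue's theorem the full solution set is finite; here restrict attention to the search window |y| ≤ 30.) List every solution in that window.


The equation is x³ - 9y³ = 11. For fixed y, x³ = 9·y³ + 11, so a solution requires the RHS to be a perfect cube.
Strategy: iterate y from -30 to 30, compute RHS = 9·y³ + 11, and check whether it is a (positive or negative) perfect cube.
Check small values of y:
  y = 0: RHS = 11 is not a perfect cube.
  y = 1: RHS = 20 is not a perfect cube.
  y = -1: RHS = 2 is not a perfect cube.
  y = 2: RHS = 83 is not a perfect cube.
  y = -2: RHS = -61 is not a perfect cube.
  y = 3: RHS = 254 is not a perfect cube.
  y = -3: RHS = -232 is not a perfect cube.
Continuing the search up to |y| = 30 finds no solutions either.
No (x, y) in the scanned range satisfies the equation.

No integer solutions with |y| ≤ 30.


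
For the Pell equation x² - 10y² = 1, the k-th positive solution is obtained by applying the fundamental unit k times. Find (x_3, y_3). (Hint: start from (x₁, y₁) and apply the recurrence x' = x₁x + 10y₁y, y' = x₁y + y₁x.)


Step 1: Find the fundamental solution (x₁, y₁) of x² - 10y² = 1.
  Expand √10 as a continued fraction. a₀ = ⌊√10⌋ = 3; iterate m_{k+1} = d_k·a_k − m_k, d_{k+1} = (10 − m_{k+1}²)/d_k, a_{k+1} = ⌊(a₀ + m_{k+1})/d_{k+1}⌋ (starting m₀ = 0, d₀ = 1), with convergents p_k = a_k·p_{k-1} + p_{k-2}, q_k = a_k·q_{k-1} + q_{k-2} (p₋₁ = 1, q₋₁ = 0):
  k = 0: a₀ = 3; p₀/q₀ = 3/1; p₀² − 10·q₀² = 9 − 10 = -1.
  k = 1: m = 3, d = 1, a = ⌊(3 + 3)/1⌋ = 6; p/q = (6·3 + 1)/(6·1 + 0) = 19/6; p² − 10·q² = 361 − 360 = 1.
  The first convergent with p² − 10·q² = 1 gives the fundamental solution (x₁, y₁) = (19, 6).
Step 2: Apply the recurrence (x_{n+1}, y_{n+1}) = (x₁x_n + 10y₁y_n, x₁y_n + y₁x_n) repeatedly.
  From (x_1, y_1) = (19, 6): x_2 = 19·19 + 10·6·6 = 721; y_2 = 19·6 + 6·19 = 228.
  From (x_2, y_2) = (721, 228): x_3 = 19·721 + 10·6·228 = 27379; y_3 = 19·228 + 6·721 = 8658.
Step 3: Verify x_3² - 10·y_3² = 749609641 - 749609640 = 1 (should be 1). ✓

(x_1, y_1) = (19, 6); (x_3, y_3) = (27379, 8658).


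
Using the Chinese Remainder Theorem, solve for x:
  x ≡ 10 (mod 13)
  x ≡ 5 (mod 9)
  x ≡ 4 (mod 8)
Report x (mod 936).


Moduli 13, 9, 8 are pairwise coprime; by CRT there is a unique solution modulo M = 13 · 9 · 8 = 936.
Solve pairwise, accumulating the modulus:
  Start with x ≡ 10 (mod 13).
  Combine with x ≡ 5 (mod 9): since gcd(13, 9) = 1, we get a unique residue mod 117.
    Write x = 10 + 13·t and substitute into x ≡ 5 (mod 9): 13·t ≡ 5 − 10 = -5 (mod 9).
    Reduce coefficients mod 9: 4·t ≡ 4 (mod 9).
    The inverse of 4 mod 9 is 7 (since 4·7 = 28 = 3·9 + 1), so t ≡ 7·4 = 28 ≡ 1 (mod 9).
    Then x = 10 + 13·1 = 23, valid modulo lcm(13, 9) = 117: x ≡ 23 (mod 117).
  Combine with x ≡ 4 (mod 8): since gcd(117, 8) = 1, we get a unique residue mod 936.
    Write x = 23 + 117·t and substitute into x ≡ 4 (mod 8): 117·t ≡ 4 − 23 = -19 (mod 8).
    Reduce coefficients mod 8: 5·t ≡ 5 (mod 8).
    The inverse of 5 mod 8 is 5 (since 5·5 = 25 = 3·8 + 1), so t ≡ 5·5 = 25 ≡ 1 (mod 8).
    Then x = 23 + 117·1 = 140, valid modulo lcm(117, 8) = 936: x ≡ 140 (mod 936).
Verify: 140 mod 13 = 10 ✓, 140 mod 9 = 5 ✓, 140 mod 8 = 4 ✓.

x ≡ 140 (mod 936).


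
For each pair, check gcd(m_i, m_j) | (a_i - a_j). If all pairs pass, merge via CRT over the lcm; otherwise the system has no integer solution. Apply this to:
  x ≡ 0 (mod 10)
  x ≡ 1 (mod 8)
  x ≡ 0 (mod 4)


Moduli 10, 8, 4 are not pairwise coprime, so CRT works modulo lcm(m_i) when all pairwise compatibility conditions hold.
Pairwise compatibility: gcd(m_i, m_j) must divide a_i - a_j for every pair.
Merge one congruence at a time:
  Start: x ≡ 0 (mod 10).
  Combine with x ≡ 1 (mod 8): gcd(10, 8) = 2, and 1 - 0 = 1 is NOT divisible by 2.
    ⇒ system is inconsistent (no integer solution).

No solution (the system is inconsistent).


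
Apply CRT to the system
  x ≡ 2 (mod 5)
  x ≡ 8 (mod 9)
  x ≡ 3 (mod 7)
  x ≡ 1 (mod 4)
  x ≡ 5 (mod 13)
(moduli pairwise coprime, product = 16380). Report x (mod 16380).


Product of moduli M = 5 · 9 · 7 · 4 · 13 = 16380.
Merge one congruence at a time:
  Start: x ≡ 2 (mod 5).
  Combine with x ≡ 8 (mod 9); new modulus lcm = 45.
    Write x = 2 + 5·t and substitute into x ≡ 8 (mod 9): 5·t ≡ 8 − 2 = 6 (mod 9).
    The inverse of 5 mod 9 is 2 (since 5·2 = 10 = 1·9 + 1), so t ≡ 2·6 = 12 ≡ 3 (mod 9).
    Then x = 2 + 5·3 = 17, valid modulo lcm(5, 9) = 45: x ≡ 17 (mod 45).
  Combine with x ≡ 3 (mod 7); new modulus lcm = 315.
    Write x = 17 + 45·t and substitute into x ≡ 3 (mod 7): 45·t ≡ 3 − 17 = -14 (mod 7).
    Reduce coefficients mod 7: 3·t ≡ 0 (mod 7).
    The inverse of 3 mod 7 is 5 (since 3·5 = 15 = 2·7 + 1), so t ≡ 5·0 = 0 ≡ 0 (mod 7).
    Then x = 17 + 45·0 = 17, valid modulo lcm(45, 7) = 315: x ≡ 17 (mod 315).
  Combine with x ≡ 1 (mod 4); new modulus lcm = 1260.
    Write x = 17 + 315·t and substitute into x ≡ 1 (mod 4): 315·t ≡ 1 − 17 = -16 (mod 4).
    Reduce coefficients mod 4: 3·t ≡ 0 (mod 4).
    The inverse of 3 mod 4 is 3 (since 3·3 = 9 = 2·4 + 1), so t ≡ 3·0 = 0 ≡ 0 (mod 4).
    Then x = 17 + 315·0 = 17, valid modulo lcm(315, 4) = 1260: x ≡ 17 (mod 1260).
  Combine with x ≡ 5 (mod 13); new modulus lcm = 16380.
    Write x = 17 + 1260·t and substitute into x ≡ 5 (mod 13): 1260·t ≡ 5 − 17 = -12 (mod 13).
    Reduce coefficients mod 13: 12·t ≡ 1 (mod 13).
    The inverse of 12 mod 13 is 12 (since 12·12 = 144 = 11·13 + 1), so t ≡ 12·1 = 12 ≡ 12 (mod 13).
    Then x = 17 + 1260·12 = 15137, valid modulo lcm(1260, 13) = 16380: x ≡ 15137 (mod 16380).
Verify against each original: 15137 mod 5 = 2, 15137 mod 9 = 8, 15137 mod 7 = 3, 15137 mod 4 = 1, 15137 mod 13 = 5.

x ≡ 15137 (mod 16380).


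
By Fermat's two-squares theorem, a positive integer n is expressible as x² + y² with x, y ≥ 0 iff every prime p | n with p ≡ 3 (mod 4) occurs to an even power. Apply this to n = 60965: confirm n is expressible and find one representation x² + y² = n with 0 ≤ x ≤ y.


Step 1: Factor n = 60965 = 5 · 89 · 137.
Step 2: Check the mod-4 condition on each prime factor: 5 ≡ 1 (mod 4), exponent 1; 89 ≡ 1 (mod 4), exponent 1; 137 ≡ 1 (mod 4), exponent 1.
All primes ≡ 3 (mod 4) appear to even exponent (or don't appear), so by the two-squares theorem n IS expressible as a sum of two squares.
Step 3: Build a representation. Here n = 5 · 89 · 137 is a product of primes ≡ 1 (mod 4). Each prime p ≡ 1 (mod 4) is itself a sum of two squares; find a² by testing p − a² for a perfect square:
  5: 5 − 1² = 4 = 2² ⇒ 5 = 1² + 2².
  89: 89 − 1² = 88, 89 − 2² = 85, 89 − 3² = 80, 89 − 4² = 73, 89 − 5² = 64 = 8² ⇒ 89 = 5² + 8².
  137: 137 − 1² = 136, 137 − 2² = 133, 137 − 3² = 128, 137 − 4² = 121 = 11² ⇒ 137 = 4² + 11².
  Combine using the Brahmagupta–Fibonacci identity (a² + b²)(c² + d²) = (ac − bd)² + (ad + bc)² = (ac + bd)² + (ad − bc)²:
  5 · 89 = 445: from (1² + 2²)(5² + 8²), take (1·5 − 2·8, 1·8 + 2·5) = (5 − 16, 8 + 10) = (-11, 18); dropping signs (only squares matter) gives (11, 18); check 11² + 18² = 121 + 324 = 445 ✓.
  445 · 137 = 60965: from (11² + 18²)(4² + 11²), take (11·4 − 18·11, 11·11 + 18·4) = (44 − 198, 121 + 72) = (-154, 193); dropping signs (only squares matter) gives (154, 193); check 154² + 193² = 23716 + 37249 = 60965 ✓.
Step 4: Order so x ≤ y and verify: 154² + 193² = 23716 + 37249 = 60965 = n. ✓

n = 60965 = 154² + 193² (one valid representation with x ≤ y).


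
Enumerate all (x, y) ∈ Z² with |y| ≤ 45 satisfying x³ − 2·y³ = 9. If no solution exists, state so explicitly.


The equation is x³ - 2y³ = 9. For fixed y, x³ = 2·y³ + 9, so a solution requires the RHS to be a perfect cube.
Strategy: iterate y from -45 to 45, compute RHS = 2·y³ + 9, and check whether it is a (positive or negative) perfect cube.
Check small values of y:
  y = 0: RHS = 9 is not a perfect cube.
  y = 1: RHS = 11 is not a perfect cube.
  y = -1: RHS = 7 is not a perfect cube.
  y = 2: RHS = 25 is not a perfect cube.
  y = -2: RHS = -7 is not a perfect cube.
  y = 3: RHS = 63 is not a perfect cube.
  y = -3: RHS = -45 is not a perfect cube.
Continuing the search up to |y| = 45 finds no solutions either.
No (x, y) in the scanned range satisfies the equation.

No integer solutions with |y| ≤ 45.
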